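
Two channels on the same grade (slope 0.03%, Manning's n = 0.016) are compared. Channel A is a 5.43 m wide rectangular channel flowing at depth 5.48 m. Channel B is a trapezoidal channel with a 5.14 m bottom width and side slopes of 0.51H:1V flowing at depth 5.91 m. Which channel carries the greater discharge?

channel B

Channel A: Flow area A = b·y = 5.43 × 5.48 = 29.76 m². Wetted perimeter P = b + 2y = 5.43 + 2×5.48 = 16.39 m. Hydraulic radius R = A/P = 29.76/16.39 = 1.816 m. Q_A = (1/0.016)·29.76·1.816^(2/3)·√0.0003 = 47.94 m³/s.
Channel B: With bottom width b = 5.14 m and side slope z = 0.51: A = (b + zy)y = (5.14 + 0.51×5.91)×5.91 = 48.19 m²; P = b + 2y√(1+z²) = 5.14 + 2×5.91×1.123 = 18.41 m. Hydraulic radius R = A/P = 48.19/18.41 = 2.618 m. Q_B = (1/0.016)·48.19·2.618^(2/3)·√0.0003 = 99.09 m³/s.
Q_A = 47.94 m³/s vs Q_B = 99.09 m³/s, so channel B carries more.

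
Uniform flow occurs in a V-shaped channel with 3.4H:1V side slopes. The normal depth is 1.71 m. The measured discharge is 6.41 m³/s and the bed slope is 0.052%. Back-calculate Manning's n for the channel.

For a triangular section with side slope z = 3.4: A = zy² = 3.4×1.71² = 9.942 m²; P = 2y√(1+z²) = 2×1.71×3.544 = 12.12 m.
Hydraulic radius R = A/P = 9.942/12.12 = 0.8203 m.
Rearranging Manning's equation: n = (1/Q) A R^(2/3) S^(1/2) = (1/6.41) × 9.942 × 0.8203^(2/3) × √0.00052 = 0.031.

n = 0.031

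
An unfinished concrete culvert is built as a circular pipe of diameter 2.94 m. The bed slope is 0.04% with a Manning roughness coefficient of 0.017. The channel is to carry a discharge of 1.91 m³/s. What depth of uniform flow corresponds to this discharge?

Manning's equation rearranged: A R^(2/3) = nQ / (1·√S) = 0.017 × 1.91 / (√0.0004) = 1.623.
At y = 0.752 m: A R^(2/3) = 0.7924 — short.
At y = 1.32 m: A R^(2/3) = 2.294 — over.
At y = 1.09 m: A R^(2/3) = 1.619 — matches.

y_n = 1.09 m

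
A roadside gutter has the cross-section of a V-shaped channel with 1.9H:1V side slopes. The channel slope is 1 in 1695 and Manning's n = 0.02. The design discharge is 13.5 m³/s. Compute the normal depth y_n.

y_n = 2.38 m

Manning's equation rearranged: A R^(2/3) = nQ / (1·√S) = 0.02 × 13.5 / (√0.00059) = 11.12.
Try y = 1.62 m: A R^(2/3) = 3.994 — short.
Try y = 2.99 m: A R^(2/3) = 20.47 — over.
Try y = 2.38 m: A R^(2/3) = 11.14 — ≈ 11.12.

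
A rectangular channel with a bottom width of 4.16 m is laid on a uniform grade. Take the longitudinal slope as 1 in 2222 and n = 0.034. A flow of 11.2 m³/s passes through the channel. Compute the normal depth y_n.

y_n = 3.59 m

Manning's equation rearranged: A R^(2/3) = nQ / (1·√S) = 0.034 × 11.2 / (√0.00045) = 17.95.
Trying y = 3.03 m: A R^(2/3) = 14.5 — low.
Trying y = 4.38 m: A R^(2/3) = 22.91 — high.
Trying y = 3.59 m: A R^(2/3) = 17.94 — close enough.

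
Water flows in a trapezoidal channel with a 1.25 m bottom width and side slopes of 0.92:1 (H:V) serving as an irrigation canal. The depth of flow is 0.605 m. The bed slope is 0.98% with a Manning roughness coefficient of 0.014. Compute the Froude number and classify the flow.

With bottom width b = 1.25 m and side slope z = 0.92: A = (b + zy)y = (1.25 + 0.92×0.605)×0.605 = 1.093 m²; P = b + 2y√(1+z²) = 1.25 + 2×0.605×1.359 = 2.894 m.
Hydraulic radius R = A/P = 1.093/2.894 = 0.3777 m.
V = (1/n) R^(2/3) √S = (1/0.014) × 0.3777^(2/3) × √0.0098 = 3.694 m/s. Hydraulic depth D_h = A/T = 1.093/2.363 = 0.4625 m.
Froude number Fr = V/√(g·D_h) = 3.694/√(9.81×0.4625) = 1.73, which is greater than 1, so the flow is supercritical.

supercritical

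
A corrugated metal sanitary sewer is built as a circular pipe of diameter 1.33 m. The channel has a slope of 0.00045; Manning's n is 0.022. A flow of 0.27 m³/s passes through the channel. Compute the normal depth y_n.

Manning's equation rearranged: A R^(2/3) = nQ / (1·√S) = 0.022 × 0.27 / (√0.00045) = 0.28.
Try y = 0.533 m: A R^(2/3) = 0.2255 — too small.
Try y = 0.687 m: A R^(2/3) = 0.3522 — too large.
Try y = 0.601 m: A R^(2/3) = 0.2798 — matches.

y_n = 0.601 m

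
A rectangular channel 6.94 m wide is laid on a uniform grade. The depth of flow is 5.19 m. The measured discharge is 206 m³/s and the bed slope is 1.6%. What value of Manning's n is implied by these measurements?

Flow area A = b·y = 6.94 × 5.19 = 36.02 m². Wetted perimeter P = b + 2y = 6.94 + 2×5.19 = 17.32 m.
Hydraulic radius R = A/P = 36.02/17.32 = 2.08 m.
Rearranging Manning's equation: n = (1/Q) A R^(2/3) S^(1/2) = (1/206) × 36.02 × 2.08^(2/3) × √0.016 = 0.036.

n = 0.036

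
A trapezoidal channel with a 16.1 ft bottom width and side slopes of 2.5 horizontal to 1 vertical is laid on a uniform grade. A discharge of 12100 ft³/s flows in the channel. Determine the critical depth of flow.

y_c = 14.2 ft

At critical depth, Q² T / (g A³) = 1, i.e. A³/T = Q²/g = 12100²/32.2 = 4547000.
Trying y = 10.4 ft: A³/T = 1233000 — too small.
Trying y = 14.2 ft: A³/T = 4516000 — ≈ 4547000.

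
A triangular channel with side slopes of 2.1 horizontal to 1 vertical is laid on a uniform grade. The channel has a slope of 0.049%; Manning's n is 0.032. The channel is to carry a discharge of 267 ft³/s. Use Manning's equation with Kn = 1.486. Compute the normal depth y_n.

Manning's equation rearranged: A R^(2/3) = nQ / (1.486·√S) = 0.032 × 267 / (1.486 × √0.00049) = 259.7.
Trying y = 6.17 ft: A R^(2/3) = 158.3 — too small.
Trying y = 8.38 ft: A R^(2/3) = 358 — too large.
Trying y = 7.43 ft: A R^(2/3) = 259.8 — close enough.

y_n = 7.43 ft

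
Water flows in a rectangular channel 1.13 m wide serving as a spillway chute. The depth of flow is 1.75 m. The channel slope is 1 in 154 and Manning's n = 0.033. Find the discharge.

Q = 2.74 m³/s

Flow area A = b·y = 1.13 × 1.75 = 1.977 m². Wetted perimeter P = b + 2y = 1.13 + 2×1.75 = 4.63 m.
Hydraulic radius R = A/P = 1.977/4.63 = 0.4271 m.
Manning's equation: Q = (1/n) A R^(2/3) S^(1/2) = (1/0.033) × 1.977 × 0.4271^(2/3) × 0.006494^(1/2) = 2.74 m³/s.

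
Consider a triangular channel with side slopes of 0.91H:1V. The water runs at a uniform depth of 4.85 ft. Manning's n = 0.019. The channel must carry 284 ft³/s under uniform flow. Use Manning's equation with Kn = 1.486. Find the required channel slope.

For a triangular section with side slope z = 0.91: A = zy² = 0.91×4.85² = 21.41 ft²; P = 2y√(1+z²) = 2×4.85×1.352 = 13.12 ft.
Hydraulic radius R = A/P = 21.41/13.12 = 1.632 ft.
From Manning's equation, S = [nQ / (1.486 A R^(2/3))]² = [0.019 × 284 / (1.486 × 21.41 × 1.632^(2/3))]² = 0.015.

S = 0.015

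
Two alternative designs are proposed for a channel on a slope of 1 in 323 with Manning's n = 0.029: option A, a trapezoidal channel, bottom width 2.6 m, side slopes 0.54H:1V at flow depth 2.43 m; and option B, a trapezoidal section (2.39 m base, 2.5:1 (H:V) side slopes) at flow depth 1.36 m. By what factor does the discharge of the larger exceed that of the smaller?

Channel A: With bottom width b = 2.6 m and side slope z = 0.54: A = (b + zy)y = (2.6 + 0.54×2.43)×2.43 = 9.507 m²; P = b + 2y√(1+z²) = 2.6 + 2×2.43×1.136 = 8.123 m. Hydraulic radius R = A/P = 9.507/8.123 = 1.17 m. Q_A = (1/0.029)·9.507·1.17^(2/3)·√0.003096 = 20.26 m³/s.
Channel B: With bottom width b = 2.39 m and side slope z = 2.5: A = (b + zy)y = (2.39 + 2.5×1.36)×1.36 = 7.874 m²; P = b + 2y√(1+z²) = 2.39 + 2×1.36×2.693 = 9.714 m. Hydraulic radius R = A/P = 7.874/9.714 = 0.8106 m. Q_B = (1/0.029)·7.874·0.8106^(2/3)·√0.003096 = 13.14 m³/s.
The larger discharge is 20.26 m³/s and the smaller is 13.14 m³/s; the ratio is 1.54.

1.54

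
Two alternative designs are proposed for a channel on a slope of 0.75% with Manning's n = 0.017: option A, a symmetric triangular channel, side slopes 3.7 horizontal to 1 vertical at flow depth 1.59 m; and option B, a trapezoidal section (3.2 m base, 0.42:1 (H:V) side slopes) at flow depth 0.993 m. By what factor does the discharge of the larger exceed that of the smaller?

2.85

Channel A: For a triangular section with side slope z = 3.7: A = zy² = 3.7×1.59² = 9.354 m²; P = 2y√(1+z²) = 2×1.59×3.833 = 12.19 m. Hydraulic radius R = A/P = 9.354/12.19 = 0.7675 m. Q_A = (1/0.017)·9.354·0.7675^(2/3)·√0.0075 = 39.94 m³/s.
Channel B: With bottom width b = 3.2 m and side slope z = 0.42: A = (b + zy)y = (3.2 + 0.42×0.993)×0.993 = 3.592 m²; P = b + 2y√(1+z²) = 3.2 + 2×0.993×1.085 = 5.354 m. Hydraulic radius R = A/P = 3.592/5.354 = 0.6708 m. Q_B = (1/0.017)·3.592·0.6708^(2/3)·√0.0075 = 14.02 m³/s.
The larger discharge is 39.94 m³/s and the smaller is 14.02 m³/s; the ratio is 2.85.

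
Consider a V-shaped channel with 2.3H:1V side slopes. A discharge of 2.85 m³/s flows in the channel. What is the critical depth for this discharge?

y_c = 0.793 m

At critical depth, Q² T / (g A³) = 1, i.e. A³/T = Q²/g = 2.85²/9.81 = 0.828.
Trying y = 0.639 m: A³/T = 0.2818 — short.
Trying y = 0.936 m: A³/T = 1.9 — over.
Trying y = 0.793 m: A³/T = 0.8295 — matches.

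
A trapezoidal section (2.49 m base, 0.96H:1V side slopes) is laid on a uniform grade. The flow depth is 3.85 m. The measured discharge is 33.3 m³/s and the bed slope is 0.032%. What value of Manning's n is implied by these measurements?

With bottom width b = 2.49 m and side slope z = 0.96: A = (b + zy)y = (2.49 + 0.96×3.85)×3.85 = 23.82 m²; P = b + 2y√(1+z²) = 2.49 + 2×3.85×1.386 = 13.16 m.
Hydraulic radius R = A/P = 23.82/13.16 = 1.809 m.
Rearranging Manning's equation: n = (1/Q) A R^(2/3) S^(1/2) = (1/33.3) × 23.82 × 1.809^(2/3) × √0.00032 = 0.019.

n = 0.019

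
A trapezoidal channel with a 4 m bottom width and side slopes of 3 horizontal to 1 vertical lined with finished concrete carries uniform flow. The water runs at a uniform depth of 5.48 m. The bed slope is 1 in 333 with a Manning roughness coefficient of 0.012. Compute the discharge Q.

Q = 1040 m³/s

With bottom width b = 4 m and side slope z = 3: A = (b + zy)y = (4 + 3×5.48)×5.48 = 112 m²; P = b + 2y√(1+z²) = 4 + 2×5.48×3.162 = 38.66 m.
Hydraulic radius R = A/P = 112/38.66 = 2.897 m.
Manning's equation: Q = (1/n) A R^(2/3) S^(1/2) = (1/0.012) × 112 × 2.897^(2/3) × 0.003003^(1/2) = 1040 m³/s.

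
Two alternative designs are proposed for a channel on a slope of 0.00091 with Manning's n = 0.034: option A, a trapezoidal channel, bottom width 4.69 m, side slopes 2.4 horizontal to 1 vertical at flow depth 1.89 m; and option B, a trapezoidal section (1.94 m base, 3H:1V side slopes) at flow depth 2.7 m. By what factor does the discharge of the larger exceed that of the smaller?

1.74

Channel A: With bottom width b = 4.69 m and side slope z = 2.4: A = (b + zy)y = (4.69 + 2.4×1.89)×1.89 = 17.44 m²; P = b + 2y√(1+z²) = 4.69 + 2×1.89×2.6 = 14.52 m. Hydraulic radius R = A/P = 17.44/14.52 = 1.201 m. Q_A = (1/0.034)·17.44·1.201^(2/3)·√0.00091 = 17.48 m³/s.
Channel B: With bottom width b = 1.94 m and side slope z = 3: A = (b + zy)y = (1.94 + 3×2.7)×2.7 = 27.11 m²; P = b + 2y√(1+z²) = 1.94 + 2×2.7×3.162 = 19.02 m. Hydraulic radius R = A/P = 27.11/19.02 = 1.426 m. Q_B = (1/0.034)·27.11·1.426^(2/3)·√0.00091 = 30.46 m³/s.
The larger discharge is 30.46 m³/s and the smaller is 17.48 m³/s; the ratio is 1.74.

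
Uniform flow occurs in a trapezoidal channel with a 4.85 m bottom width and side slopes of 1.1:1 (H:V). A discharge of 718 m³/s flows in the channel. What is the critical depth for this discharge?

At critical depth, Q² T / (g A³) = 1, i.e. A³/T = Q²/g = 718²/9.81 = 52550.
Try y = 9.49 m: A³/T = 118700 — too large.
Try y = 5.63 m: A³/T = 13940 — too small.
Try y = 7.81 m: A³/T = 52500 — ≈ 52550.

y_c = 7.81 m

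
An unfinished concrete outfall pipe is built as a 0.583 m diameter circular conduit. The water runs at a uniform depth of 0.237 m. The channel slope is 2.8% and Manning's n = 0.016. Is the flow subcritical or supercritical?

For a circular section of diameter D = 0.583 m at depth y = 0.237 m, the central angle is θ = 2 arccos(1 − 2y/D) = 2.765 rad. Then A = (D²/8)(θ − sin θ) = 0.1019 m² and P = Dθ/2 = 0.8061 m.
Hydraulic radius R = A/P = 0.1019/0.8061 = 0.1264 m.
V = (1/n) R^(2/3) √S = (1/0.016) × 0.1264^(2/3) × √0.028 = 2.634 m/s. Hydraulic depth D_h = A/T = 0.1019/0.5727 = 0.1779 m.
Froude number Fr = V/√(g·D_h) = 2.634/√(9.81×0.1779) = 1.99, which is greater than 1, so the flow is supercritical.

supercritical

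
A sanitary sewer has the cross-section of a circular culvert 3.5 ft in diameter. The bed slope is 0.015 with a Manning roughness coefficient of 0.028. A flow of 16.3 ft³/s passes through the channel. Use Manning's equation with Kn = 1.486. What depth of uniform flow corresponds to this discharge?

Manning's equation rearranged: A R^(2/3) = nQ / (1.486·√S) = 0.028 × 16.3 / (1.486 × √0.015) = 2.508.
Try y = 1.14 ft: A R^(2/3) = 2.019 — too small.
Try y = 1.41 ft: A R^(2/3) = 3.005 — too large.
Try y = 1.28 ft: A R^(2/3) = 2.513 — matches.

y_n = 1.28 ft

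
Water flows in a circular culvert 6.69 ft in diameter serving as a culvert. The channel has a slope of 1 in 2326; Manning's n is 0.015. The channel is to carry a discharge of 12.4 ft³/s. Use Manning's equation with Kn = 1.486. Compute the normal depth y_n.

y_n = 1.58 ft

Manning's equation rearranged: A R^(2/3) = nQ / (1.486·√S) = 0.015 × 12.4 / (1.486 × √0.0004299) = 6.037.
At y = 1.15 ft: A R^(2/3) = 3.186 — low.
At y = 1.72 ft: A R^(2/3) = 7.171 — high.
At y = 1.58 ft: A R^(2/3) = 6.059 — matches.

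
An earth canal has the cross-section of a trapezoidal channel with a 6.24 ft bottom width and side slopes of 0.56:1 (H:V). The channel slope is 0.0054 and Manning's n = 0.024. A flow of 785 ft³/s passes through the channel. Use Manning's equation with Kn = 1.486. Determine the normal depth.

Manning's equation rearranged: A R^(2/3) = nQ / (1.486·√S) = 0.024 × 785 / (1.486 × √0.0054) = 172.5.
Try y = 5.07 ft: A R^(2/3) = 86.53 — short.
Try y = 8.1 ft: A R^(2/3) = 201.9 — over.
Try y = 7.44 ft: A R^(2/3) = 172.4 — close enough.

y_n = 7.44 ft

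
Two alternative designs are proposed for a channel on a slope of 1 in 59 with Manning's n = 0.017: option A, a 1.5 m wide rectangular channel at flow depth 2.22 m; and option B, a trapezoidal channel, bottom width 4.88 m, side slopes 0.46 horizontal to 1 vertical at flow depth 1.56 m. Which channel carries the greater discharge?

channel B

Channel A: Flow area A = b·y = 1.5 × 2.22 = 3.33 m². Wetted perimeter P = b + 2y = 1.5 + 2×2.22 = 5.94 m. Hydraulic radius R = A/P = 3.33/5.94 = 0.5606 m. Q_A = (1/0.017)·3.33·0.5606^(2/3)·√0.01695 = 17.34 m³/s.
Channel B: With bottom width b = 4.88 m and side slope z = 0.46: A = (b + zy)y = (4.88 + 0.46×1.56)×1.56 = 8.732 m²; P = b + 2y√(1+z²) = 4.88 + 2×1.56×1.101 = 8.314 m. Hydraulic radius R = A/P = 8.732/8.314 = 1.05 m. Q_B = (1/0.017)·8.732·1.05^(2/3)·√0.01695 = 69.1 m³/s.
Q_A = 17.34 m³/s vs Q_B = 69.1 m³/s, so channel B carries more.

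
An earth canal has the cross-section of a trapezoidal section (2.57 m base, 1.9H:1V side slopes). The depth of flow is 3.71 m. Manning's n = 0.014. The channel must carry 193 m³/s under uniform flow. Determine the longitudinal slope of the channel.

With bottom width b = 2.57 m and side slope z = 1.9: A = (b + zy)y = (2.57 + 1.9×3.71)×3.71 = 35.69 m²; P = b + 2y√(1+z²) = 2.57 + 2×3.71×2.147 = 18.5 m.
Hydraulic radius R = A/P = 35.69/18.5 = 1.929 m.
From Manning's equation, S = [nQ / (1 A R^(2/3))]² = [0.014 × 193 / (1 × 35.69 × 1.929^(2/3))]² = 0.00239.

S = 0.00239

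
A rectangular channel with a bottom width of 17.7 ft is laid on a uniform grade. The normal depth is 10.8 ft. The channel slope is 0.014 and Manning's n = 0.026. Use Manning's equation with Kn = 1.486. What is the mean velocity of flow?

V = 19.4 ft/s

Flow area A = b·y = 17.7 × 10.8 = 191.2 ft². Wetted perimeter P = b + 2y = 17.7 + 2×10.8 = 39.3 ft.
Hydraulic radius R = A/P = 191.2/39.3 = 4.864 ft.
From Manning's equation, V = (1.486/n) R^(2/3) S^(1/2) = (1.486/0.026) × 4.864^(2/3) × 0.014^(1/2) = 19.4 ft/s.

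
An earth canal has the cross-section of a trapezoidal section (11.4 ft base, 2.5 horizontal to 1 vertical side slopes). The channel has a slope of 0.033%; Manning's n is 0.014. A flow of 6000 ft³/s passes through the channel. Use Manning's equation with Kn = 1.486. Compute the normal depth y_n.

y_n = 15.4 ft

Manning's equation rearranged: A R^(2/3) = nQ / (1.486·√S) = 0.014 × 6000 / (1.486 × √0.00033) = 3112.
Try y = 12.7 ft: A R^(2/3) = 1980 — short.
Try y = 15.4 ft: A R^(2/3) = 3111 — matches.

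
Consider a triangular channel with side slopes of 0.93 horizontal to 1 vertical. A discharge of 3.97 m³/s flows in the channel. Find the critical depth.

y_c = 1.3 m

At critical depth, Q² T / (g A³) = 1, i.e. A³/T = Q²/g = 3.97²/9.81 = 1.607.
Try y = 1.49 m: A³/T = 3.176 — too large.
Try y = 1.15 m: A³/T = 0.8698 — too small.
Try y = 1.3 m: A³/T = 1.606 — ≈ 1.607.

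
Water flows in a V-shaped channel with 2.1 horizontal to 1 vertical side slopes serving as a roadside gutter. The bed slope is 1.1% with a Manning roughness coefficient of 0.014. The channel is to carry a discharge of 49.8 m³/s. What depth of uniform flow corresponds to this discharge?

Manning's equation rearranged: A R^(2/3) = nQ / (1·√S) = 0.014 × 49.8 / (√0.011) = 6.648.
Try y = 2.16 m: A R^(2/3) = 9.634 — over.
Try y = 1.88 m: A R^(2/3) = 6.653 — close enough.

y_n = 1.88 m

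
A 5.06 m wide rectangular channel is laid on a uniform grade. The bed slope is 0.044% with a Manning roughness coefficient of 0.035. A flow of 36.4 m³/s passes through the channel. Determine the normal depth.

Manning's equation rearranged: A R^(2/3) = nQ / (1·√S) = 0.035 × 36.4 / (√0.00044) = 60.74.
At y = 9.47 m: A R^(2/3) = 75.98 — high.
At y = 7.01 m: A R^(2/3) = 53.63 — low.
At y = 7.8 m: A R^(2/3) = 60.77 — matches.

y_n = 7.8 m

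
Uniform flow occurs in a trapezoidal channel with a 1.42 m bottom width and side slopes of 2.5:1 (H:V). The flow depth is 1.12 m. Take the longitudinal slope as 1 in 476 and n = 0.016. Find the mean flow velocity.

V = 2.11 m/s

With bottom width b = 1.42 m and side slope z = 2.5: A = (b + zy)y = (1.42 + 2.5×1.12)×1.12 = 4.726 m²; P = b + 2y√(1+z²) = 1.42 + 2×1.12×2.693 = 7.451 m.
Hydraulic radius R = A/P = 4.726/7.451 = 0.6343 m.
From Manning's equation, V = (1/n) R^(2/3) S^(1/2) = (1/0.016) × 0.6343^(2/3) × 0.002101^(1/2) = 2.11 m/s.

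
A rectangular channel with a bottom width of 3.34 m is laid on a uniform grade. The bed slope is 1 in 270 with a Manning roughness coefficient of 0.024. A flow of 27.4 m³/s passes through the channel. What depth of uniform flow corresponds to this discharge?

Manning's equation rearranged: A R^(2/3) = nQ / (1·√S) = 0.024 × 27.4 / (√0.003704) = 10.81.
Try y = 2.43 m: A R^(2/3) = 8.061 — too small.
Try y = 3.91 m: A R^(2/3) = 14.5 — too large.
Try y = 3.07 m: A R^(2/3) = 10.8 — close enough.

y_n = 3.07 m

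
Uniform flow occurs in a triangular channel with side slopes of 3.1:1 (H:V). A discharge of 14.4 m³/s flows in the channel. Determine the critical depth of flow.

At critical depth, Q² T / (g A³) = 1, i.e. A³/T = Q²/g = 14.4²/9.81 = 21.14.
Try y = 0.94 m: A³/T = 3.526 — low.
Try y = 1.51 m: A³/T = 37.72 — high.
Try y = 1.34 m: A³/T = 20.76 — matches.

y_c = 1.34 m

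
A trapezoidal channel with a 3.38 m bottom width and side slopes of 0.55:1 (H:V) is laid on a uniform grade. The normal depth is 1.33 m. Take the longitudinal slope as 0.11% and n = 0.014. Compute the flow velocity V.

V = 2.13 m/s

With bottom width b = 3.38 m and side slope z = 0.55: A = (b + zy)y = (3.38 + 0.55×1.33)×1.33 = 5.468 m²; P = b + 2y√(1+z²) = 3.38 + 2×1.33×1.141 = 6.416 m.
Hydraulic radius R = A/P = 5.468/6.416 = 0.8523 m.
From Manning's equation, V = (1/n) R^(2/3) S^(1/2) = (1/0.014) × 0.8523^(2/3) × 0.0011^(1/2) = 2.13 m/s.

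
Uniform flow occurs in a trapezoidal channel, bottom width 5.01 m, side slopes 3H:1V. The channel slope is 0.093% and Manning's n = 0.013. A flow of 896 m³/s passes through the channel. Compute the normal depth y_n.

y_n = 6.63 m

Manning's equation rearranged: A R^(2/3) = nQ / (1·√S) = 0.013 × 896 / (√0.00093) = 382.
At y = 4.83 m: A R^(2/3) = 180.3 — too small.
At y = 7.99 m: A R^(2/3) = 599.8 — too large.
At y = 6.63 m: A R^(2/3) = 381.8 — close enough.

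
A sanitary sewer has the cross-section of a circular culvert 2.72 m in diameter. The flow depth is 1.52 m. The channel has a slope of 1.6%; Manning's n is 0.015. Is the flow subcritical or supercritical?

supercritical

For a circular section of diameter D = 2.72 m at depth y = 1.52 m, the central angle is θ = 2 arccos(1 − 2y/D) = 3.377 rad. Then A = (D²/8)(θ − sin θ) = 3.34 m² and P = Dθ/2 = 4.593 m.
Hydraulic radius R = A/P = 3.34/4.593 = 0.727 m.
V = (1/n) R^(2/3) √S = (1/0.015) × 0.727^(2/3) × √0.016 = 6.818 m/s. Hydraulic depth D_h = A/T = 3.34/2.701 = 1.236 m.
Froude number Fr = V/√(g·D_h) = 6.818/√(9.81×1.236) = 1.96, which is greater than 1, so the flow is supercritical.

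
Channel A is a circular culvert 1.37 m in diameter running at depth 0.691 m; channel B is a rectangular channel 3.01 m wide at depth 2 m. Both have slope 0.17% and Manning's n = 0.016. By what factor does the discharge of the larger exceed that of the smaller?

14.9

Channel A: For a circular section of diameter D = 1.37 m at depth y = 0.691 m, the central angle is θ = 2 arccos(1 − 2y/D) = 3.159 rad. Then A = (D²/8)(θ − sin θ) = 0.7453 m² and P = Dθ/2 = 2.164 m. Hydraulic radius R = A/P = 0.7453/2.164 = 0.3444 m. Q_A = (1/0.016)·0.7453·0.3444^(2/3)·√0.0017 = 0.9436 m³/s.
Channel B: Flow area A = b·y = 3.01 × 2 = 6.02 m². Wetted perimeter P = b + 2y = 3.01 + 2×2 = 7.01 m. Hydraulic radius R = A/P = 6.02/7.01 = 0.8588 m. Q_B = (1/0.016)·6.02·0.8588^(2/3)·√0.0017 = 14.02 m³/s.
The larger discharge is 14.02 m³/s and the smaller is 0.9436 m³/s; the ratio is 14.9.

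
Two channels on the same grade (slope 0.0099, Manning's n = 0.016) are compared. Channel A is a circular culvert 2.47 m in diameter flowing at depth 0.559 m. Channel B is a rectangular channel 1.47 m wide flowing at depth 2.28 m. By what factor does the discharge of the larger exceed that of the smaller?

5.8

Channel A: For a circular section of diameter D = 2.47 m at depth y = 0.559 m, the central angle is θ = 2 arccos(1 − 2y/D) = 1.983 rad. Then A = (D²/8)(θ − sin θ) = 0.8137 m² and P = Dθ/2 = 2.449 m. Hydraulic radius R = A/P = 0.8137/2.449 = 0.3322 m. Q_A = (1/0.016)·0.8137·0.3322^(2/3)·√0.0099 = 2.427 m³/s.
Channel B: Flow area A = b·y = 1.47 × 2.28 = 3.352 m². Wetted perimeter P = b + 2y = 1.47 + 2×2.28 = 6.03 m. Hydraulic radius R = A/P = 3.352/6.03 = 0.5558 m. Q_B = (1/0.016)·3.352·0.5558^(2/3)·√0.0099 = 14.09 m³/s.
The larger discharge is 14.09 m³/s and the smaller is 2.427 m³/s; the ratio is 5.8.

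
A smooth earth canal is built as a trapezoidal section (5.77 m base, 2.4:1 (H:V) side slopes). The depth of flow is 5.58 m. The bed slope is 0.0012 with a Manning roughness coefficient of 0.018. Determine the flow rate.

Q = 435 m³/s

With bottom width b = 5.77 m and side slope z = 2.4: A = (b + zy)y = (5.77 + 2.4×5.58)×5.58 = 106.9 m²; P = b + 2y√(1+z²) = 5.77 + 2×5.58×2.6 = 34.79 m.
Hydraulic radius R = A/P = 106.9/34.79 = 3.074 m.
Manning's equation: Q = (1/n) A R^(2/3) S^(1/2) = (1/0.018) × 106.9 × 3.074^(2/3) × 0.0012^(1/2) = 435 m³/s.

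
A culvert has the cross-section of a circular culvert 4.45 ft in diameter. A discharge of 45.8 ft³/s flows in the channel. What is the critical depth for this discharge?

At critical depth, Q² T / (g A³) = 1, i.e. A³/T = Q²/g = 45.8²/32.2 = 65.14.
Try y = 1.4 ft: A³/T = 17.81 — short.
Try y = 2.43 ft: A³/T = 148 — over.
Try y = 1.96 ft: A³/T = 65.07 — matches.

y_c = 1.96 ft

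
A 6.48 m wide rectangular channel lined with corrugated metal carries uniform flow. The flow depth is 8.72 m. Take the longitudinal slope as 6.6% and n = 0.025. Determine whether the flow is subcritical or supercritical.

supercritical

Flow area A = b·y = 6.48 × 8.72 = 56.51 m². Wetted perimeter P = b + 2y = 6.48 + 2×8.72 = 23.92 m.
Hydraulic radius R = A/P = 56.51/23.92 = 2.362 m.
V = (1/n) R^(2/3) √S = (1/0.025) × 2.362^(2/3) × √0.066 = 18.23 m/s. Hydraulic depth D_h = A/T = 56.51/6.48 = 8.72 m.
Froude number Fr = V/√(g·D_h) = 18.23/√(9.81×8.72) = 1.97, which is greater than 1, so the flow is supercritical.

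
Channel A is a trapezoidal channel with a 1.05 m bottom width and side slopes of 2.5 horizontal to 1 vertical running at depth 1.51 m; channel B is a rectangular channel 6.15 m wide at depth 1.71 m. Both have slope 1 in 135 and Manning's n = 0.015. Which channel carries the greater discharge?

Channel A: With bottom width b = 1.05 m and side slope z = 2.5: A = (b + zy)y = (1.05 + 2.5×1.51)×1.51 = 7.286 m²; P = b + 2y√(1+z²) = 1.05 + 2×1.51×2.693 = 9.182 m. Hydraulic radius R = A/P = 7.286/9.182 = 0.7935 m. Q_A = (1/0.015)·7.286·0.7935^(2/3)·√0.007407 = 35.83 m³/s.
Channel B: Flow area A = b·y = 6.15 × 1.71 = 10.52 m². Wetted perimeter P = b + 2y = 6.15 + 2×1.71 = 9.57 m. Hydraulic radius R = A/P = 10.52/9.57 = 1.099 m. Q_B = (1/0.015)·10.52·1.099^(2/3)·√0.007407 = 64.26 m³/s.
Q_A = 35.83 m³/s vs Q_B = 64.26 m³/s, so channel B carries more.

channel B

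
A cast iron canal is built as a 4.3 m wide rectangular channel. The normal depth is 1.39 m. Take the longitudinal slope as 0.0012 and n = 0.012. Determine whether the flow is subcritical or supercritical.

Flow area A = b·y = 4.3 × 1.39 = 5.977 m². Wetted perimeter P = b + 2y = 4.3 + 2×1.39 = 7.08 m.
Hydraulic radius R = A/P = 5.977/7.08 = 0.8442 m.
V = (1/n) R^(2/3) √S = (1/0.012) × 0.8442^(2/3) × √0.0012 = 2.579 m/s. Hydraulic depth D_h = A/T = 5.977/4.3 = 1.39 m.
Froude number Fr = V/√(g·D_h) = 2.579/√(9.81×1.39) = 0.698, which is less than 1, so the flow is subcritical.

subcritical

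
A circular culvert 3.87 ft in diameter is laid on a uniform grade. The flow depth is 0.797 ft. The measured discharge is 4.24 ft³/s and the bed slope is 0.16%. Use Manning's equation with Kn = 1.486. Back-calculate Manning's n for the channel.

For a circular section of diameter D = 3.87 ft at depth y = 0.797 ft, the central angle is θ = 2 arccos(1 − 2y/D) = 1.884 rad. Then A = (D²/8)(θ − sin θ) = 1.746 ft² and P = Dθ/2 = 3.646 ft.
Hydraulic radius R = A/P = 1.746/3.646 = 0.479 ft.
Rearranging Manning's equation: n = (1.486/Q) A R^(2/3) S^(1/2) = (1.486/4.24) × 1.746 × 0.479^(2/3) × √0.0016 = 0.015.

n = 0.015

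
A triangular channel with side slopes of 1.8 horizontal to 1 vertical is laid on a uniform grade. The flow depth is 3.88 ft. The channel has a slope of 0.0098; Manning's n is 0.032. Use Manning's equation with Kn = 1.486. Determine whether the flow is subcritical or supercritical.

For a triangular section with side slope z = 1.8: A = zy² = 1.8×3.88² = 27.1 ft²; P = 2y√(1+z²) = 2×3.88×2.059 = 15.98 ft.
Hydraulic radius R = A/P = 27.1/15.98 = 1.696 ft.
V = (1.486/n) R^(2/3) √S = (1.486/0.032) × 1.696^(2/3) × √0.0098 = 6.537 ft/s. Hydraulic depth D_h = A/T = 27.1/13.97 = 1.94 ft.
Froude number Fr = V/√(g·D_h) = 6.537/√(32.2×1.94) = 0.827, which is less than 1, so the flow is subcritical.

subcritical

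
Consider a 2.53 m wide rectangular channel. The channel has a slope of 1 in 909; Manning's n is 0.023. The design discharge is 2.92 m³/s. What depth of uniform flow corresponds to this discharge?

Manning's equation rearranged: A R^(2/3) = nQ / (1·√S) = 0.023 × 2.92 / (√0.0011) = 2.025.
At y = 1.39 m: A R^(2/3) = 2.672 — over.
At y = 1.13 m: A R^(2/3) = 2.027 — matches.

y_n = 1.13 m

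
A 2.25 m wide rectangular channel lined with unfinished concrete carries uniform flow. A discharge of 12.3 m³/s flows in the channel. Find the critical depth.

y_c = 1.45 m

For a rectangular channel, critical depth y_c = (q²/g)^(1/3) where q = Q/b = 12.3/2.25 = 5.467 m²/s.
So y_c = (5.467²/9.81)^(1/3) = 1.45 m.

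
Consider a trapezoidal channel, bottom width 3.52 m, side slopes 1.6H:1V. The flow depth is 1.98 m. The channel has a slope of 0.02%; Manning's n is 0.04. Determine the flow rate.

With bottom width b = 3.52 m and side slope z = 1.6: A = (b + zy)y = (3.52 + 1.6×1.98)×1.98 = 13.24 m²; P = b + 2y√(1+z²) = 3.52 + 2×1.98×1.887 = 10.99 m.
Hydraulic radius R = A/P = 13.24/10.99 = 1.205 m.
Manning's equation: Q = (1/n) A R^(2/3) S^(1/2) = (1/0.04) × 13.24 × 1.205^(2/3) × 0.0002^(1/2) = 5.3 m³/s.

Q = 5.3 m³/s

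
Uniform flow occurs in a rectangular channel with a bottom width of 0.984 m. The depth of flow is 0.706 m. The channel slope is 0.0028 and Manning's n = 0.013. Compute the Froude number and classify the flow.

Flow area A = b·y = 0.984 × 0.706 = 0.6947 m². Wetted perimeter P = b + 2y = 0.984 + 2×0.706 = 2.396 m.
Hydraulic radius R = A/P = 0.6947/2.396 = 0.2899 m.
V = (1/n) R^(2/3) √S = (1/0.013) × 0.2899^(2/3) × √0.0028 = 1.783 m/s. Hydraulic depth D_h = A/T = 0.6947/0.984 = 0.706 m.
Froude number Fr = V/√(g·D_h) = 1.783/√(9.81×0.706) = 0.678, which is less than 1, so the flow is subcritical.

subcritical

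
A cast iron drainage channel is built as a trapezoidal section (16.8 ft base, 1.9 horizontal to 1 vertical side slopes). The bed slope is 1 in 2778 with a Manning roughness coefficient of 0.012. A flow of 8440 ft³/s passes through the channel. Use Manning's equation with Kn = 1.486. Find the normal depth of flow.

y_n = 16.8 ft

Manning's equation rearranged: A R^(2/3) = nQ / (1.486·√S) = 0.012 × 8440 / (1.486 × √0.00036) = 3592.
Trying y = 14.1 ft: A R^(2/3) = 2447 — short.
Trying y = 18.8 ft: A R^(2/3) = 4621 — over.
Trying y = 16.8 ft: A R^(2/3) = 3594 — ≈ 3592.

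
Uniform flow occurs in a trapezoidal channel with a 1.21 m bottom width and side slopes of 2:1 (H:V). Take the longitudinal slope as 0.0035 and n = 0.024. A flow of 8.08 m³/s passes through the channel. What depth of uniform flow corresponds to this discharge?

y_n = 1.2 m

Manning's equation rearranged: A R^(2/3) = nQ / (1·√S) = 0.024 × 8.08 / (√0.0035) = 3.278.
At y = 0.91 m: A R^(2/3) = 1.788 — short.
At y = 1.44 m: A R^(2/3) = 4.947 — over.
At y = 1.2 m: A R^(2/3) = 3.28 — matches.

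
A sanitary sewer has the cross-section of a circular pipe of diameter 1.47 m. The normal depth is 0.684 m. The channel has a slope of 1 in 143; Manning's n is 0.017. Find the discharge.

Q = 1.89 m³/s

For a circular section of diameter D = 1.47 m at depth y = 0.684 m, the central angle is θ = 2 arccos(1 − 2y/D) = 3.003 rad. Then A = (D²/8)(θ − sin θ) = 0.7737 m² and P = Dθ/2 = 2.207 m.
Hydraulic radius R = A/P = 0.7737/2.207 = 0.3506 m.
Manning's equation: Q = (1/n) A R^(2/3) S^(1/2) = (1/0.017) × 0.7737 × 0.3506^(2/3) × 0.006993^(1/2) = 1.89 m³/s.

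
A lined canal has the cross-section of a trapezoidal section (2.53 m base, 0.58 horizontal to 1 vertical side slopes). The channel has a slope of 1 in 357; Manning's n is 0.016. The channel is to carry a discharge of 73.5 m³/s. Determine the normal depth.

y_n = 3.61 m

Manning's equation rearranged: A R^(2/3) = nQ / (1·√S) = 0.016 × 73.5 / (√0.002801) = 22.22.
At y = 4.09 m: A R^(2/3) = 28.25 — over.
At y = 3.61 m: A R^(2/3) = 22.21 — matches.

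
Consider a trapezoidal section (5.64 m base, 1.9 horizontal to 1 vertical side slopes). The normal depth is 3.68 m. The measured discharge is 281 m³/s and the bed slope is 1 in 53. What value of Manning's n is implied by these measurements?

n = 0.0381

With bottom width b = 5.64 m and side slope z = 1.9: A = (b + zy)y = (5.64 + 1.9×3.68)×3.68 = 46.49 m²; P = b + 2y√(1+z²) = 5.64 + 2×3.68×2.147 = 21.44 m.
Hydraulic radius R = A/P = 46.49/21.44 = 2.168 m.
Rearranging Manning's equation: n = (1/Q) A R^(2/3) S^(1/2) = (1/281) × 46.49 × 2.168^(2/3) × √0.01887 = 0.0381.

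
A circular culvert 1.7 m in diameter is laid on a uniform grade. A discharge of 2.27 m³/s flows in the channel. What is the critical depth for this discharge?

At critical depth, Q² T / (g A³) = 1, i.e. A³/T = Q²/g = 2.27²/9.81 = 0.5253.
Trying y = 0.892 m: A³/T = 1.034 — too large.
Trying y = 0.558 m: A³/T = 0.1708 — too small.
Trying y = 0.747 m: A³/T = 0.5247 — ≈ 0.5253.

y_c = 0.747 m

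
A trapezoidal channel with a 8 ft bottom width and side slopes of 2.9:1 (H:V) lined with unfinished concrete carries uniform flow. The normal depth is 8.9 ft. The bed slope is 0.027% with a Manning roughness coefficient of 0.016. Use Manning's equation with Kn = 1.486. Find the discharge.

With bottom width b = 8 ft and side slope z = 2.9: A = (b + zy)y = (8 + 2.9×8.9)×8.9 = 300.9 ft²; P = b + 2y√(1+z²) = 8 + 2×8.9×3.068 = 62.6 ft.
Hydraulic radius R = A/P = 300.9/62.6 = 4.807 ft.
Manning's equation: Q = (1.486/n) A R^(2/3) S^(1/2) = (1.486/0.016) × 300.9 × 4.807^(2/3) × 0.00027^(1/2) = 1310 ft³/s.

Q = 1310 ft³/s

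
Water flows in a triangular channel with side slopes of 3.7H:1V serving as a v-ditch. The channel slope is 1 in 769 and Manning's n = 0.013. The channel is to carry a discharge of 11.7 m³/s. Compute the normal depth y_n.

y_n = 1.26 m

Manning's equation rearranged: A R^(2/3) = nQ / (1·√S) = 0.013 × 11.7 / (√0.0013) = 4.218.
Trying y = 1.38 m: A R^(2/3) = 5.374 — too large.
Trying y = 1.26 m: A R^(2/3) = 4.217 — ≈ 4.218.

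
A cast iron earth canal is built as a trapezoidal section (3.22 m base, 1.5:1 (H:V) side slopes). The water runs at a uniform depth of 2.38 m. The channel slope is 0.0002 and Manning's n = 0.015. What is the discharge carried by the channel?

With bottom width b = 3.22 m and side slope z = 1.5: A = (b + zy)y = (3.22 + 1.5×2.38)×2.38 = 16.16 m²; P = b + 2y√(1+z²) = 3.22 + 2×2.38×1.803 = 11.8 m.
Hydraulic radius R = A/P = 16.16/11.8 = 1.369 m.
Manning's equation: Q = (1/n) A R^(2/3) S^(1/2) = (1/0.015) × 16.16 × 1.369^(2/3) × 0.0002^(1/2) = 18.8 m³/s.

Q = 18.8 m³/s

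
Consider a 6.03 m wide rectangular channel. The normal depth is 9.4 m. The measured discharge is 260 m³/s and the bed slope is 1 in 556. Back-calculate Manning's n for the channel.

n = 0.016

Flow area A = b·y = 6.03 × 9.4 = 56.68 m². Wetted perimeter P = b + 2y = 6.03 + 2×9.4 = 24.83 m.
Hydraulic radius R = A/P = 56.68/24.83 = 2.283 m.
Rearranging Manning's equation: n = (1/Q) A R^(2/3) S^(1/2) = (1/260) × 56.68 × 2.283^(2/3) × √0.001799 = 0.016.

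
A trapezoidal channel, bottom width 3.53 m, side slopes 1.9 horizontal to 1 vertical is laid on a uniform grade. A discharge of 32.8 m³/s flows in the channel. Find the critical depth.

y_c = 1.56 m

At critical depth, Q² T / (g A³) = 1, i.e. A³/T = Q²/g = 32.8²/9.81 = 109.7.
Try y = 1.93 m: A³/T = 246.7 — high.
Try y = 1.06 m: A³/T = 26.85 — low.
Try y = 1.56 m: A³/T = 109.9 — close enough.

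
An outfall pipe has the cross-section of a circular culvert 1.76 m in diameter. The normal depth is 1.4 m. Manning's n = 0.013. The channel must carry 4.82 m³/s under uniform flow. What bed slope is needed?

S = 0.0021

For a circular section of diameter D = 1.76 m at depth y = 1.4 m, the central angle is θ = 2 arccos(1 − 2y/D) = 4.406 rad. Then A = (D²/8)(θ − sin θ) = 2.075 m² and P = Dθ/2 = 3.877 m.
Hydraulic radius R = A/P = 2.075/3.877 = 0.5352 m.
From Manning's equation, S = [nQ / (1 A R^(2/3))]² = [0.013 × 4.82 / (1 × 2.075 × 0.5352^(2/3))]² = 0.0021.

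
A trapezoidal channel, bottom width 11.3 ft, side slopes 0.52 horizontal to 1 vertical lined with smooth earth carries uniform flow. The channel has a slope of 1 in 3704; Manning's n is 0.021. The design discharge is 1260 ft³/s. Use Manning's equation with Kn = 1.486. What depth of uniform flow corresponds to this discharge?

y_n = 15.8 ft

Manning's equation rearranged: A R^(2/3) = nQ / (1.486·√S) = 0.021 × 1260 / (1.486 × √0.00027) = 1084.
Trying y = 12.8 ft: A R^(2/3) = 735.4 — too small.
Trying y = 15.8 ft: A R^(2/3) = 1082 — close enough.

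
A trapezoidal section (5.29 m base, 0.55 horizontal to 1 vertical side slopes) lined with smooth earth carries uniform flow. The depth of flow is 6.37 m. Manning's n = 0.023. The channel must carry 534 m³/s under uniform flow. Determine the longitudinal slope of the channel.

With bottom width b = 5.29 m and side slope z = 0.55: A = (b + zy)y = (5.29 + 0.55×6.37)×6.37 = 56.01 m²; P = b + 2y√(1+z²) = 5.29 + 2×6.37×1.141 = 19.83 m.
Hydraulic radius R = A/P = 56.01/19.83 = 2.825 m.
From Manning's equation, S = [nQ / (1 A R^(2/3))]² = [0.023 × 534 / (1 × 56.01 × 2.825^(2/3))]² = 0.012.

S = 0.012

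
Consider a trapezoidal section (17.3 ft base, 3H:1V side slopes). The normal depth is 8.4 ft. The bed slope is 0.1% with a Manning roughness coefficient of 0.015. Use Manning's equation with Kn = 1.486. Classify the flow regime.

With bottom width b = 17.3 ft and side slope z = 3: A = (b + zy)y = (17.3 + 3×8.4)×8.4 = 357 ft²; P = b + 2y√(1+z²) = 17.3 + 2×8.4×3.162 = 70.43 ft.
Hydraulic radius R = A/P = 357/70.43 = 5.069 ft.
V = (1.486/n) R^(2/3) √S = (1.486/0.015) × 5.069^(2/3) × √0.001 = 9.244 ft/s. Hydraulic depth D_h = A/T = 357/67.7 = 5.273 ft.
Froude number Fr = V/√(g·D_h) = 9.244/√(32.2×5.273) = 0.709, which is less than 1, so the flow is subcritical.

subcritical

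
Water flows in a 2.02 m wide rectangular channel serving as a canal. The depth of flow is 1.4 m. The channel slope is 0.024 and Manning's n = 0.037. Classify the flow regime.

Flow area A = b·y = 2.02 × 1.4 = 2.828 m². Wetted perimeter P = b + 2y = 2.02 + 2×1.4 = 4.82 m.
Hydraulic radius R = A/P = 2.828/4.82 = 0.5867 m.
V = (1/n) R^(2/3) √S = (1/0.037) × 0.5867^(2/3) × √0.024 = 2.934 m/s. Hydraulic depth D_h = A/T = 2.828/2.02 = 1.4 m.
Froude number Fr = V/√(g·D_h) = 2.934/√(9.81×1.4) = 0.792, which is less than 1, so the flow is subcritical.

subcritical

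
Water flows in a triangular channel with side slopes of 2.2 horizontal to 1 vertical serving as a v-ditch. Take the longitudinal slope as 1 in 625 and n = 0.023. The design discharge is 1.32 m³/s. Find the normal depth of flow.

Manning's equation rearranged: A R^(2/3) = nQ / (1·√S) = 0.023 × 1.32 / (√0.0016) = 0.759.
At y = 0.595 m: A R^(2/3) = 0.326 — short.
At y = 0.817 m: A R^(2/3) = 0.7594 — ≈ 0.759.

y_n = 0.817 m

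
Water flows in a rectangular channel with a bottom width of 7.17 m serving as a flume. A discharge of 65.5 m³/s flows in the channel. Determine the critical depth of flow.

For a rectangular channel, critical depth y_c = (q²/g)^(1/3) where q = Q/b = 65.5/7.17 = 9.135 m²/s.
So y_c = (9.135²/9.81)^(1/3) = 2.04 m.

y_c = 2.04 m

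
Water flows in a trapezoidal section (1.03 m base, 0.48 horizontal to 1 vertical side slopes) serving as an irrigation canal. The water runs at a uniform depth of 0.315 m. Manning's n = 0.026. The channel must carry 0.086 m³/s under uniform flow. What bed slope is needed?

S = 0.00028

With bottom width b = 1.03 m and side slope z = 0.48: A = (b + zy)y = (1.03 + 0.48×0.315)×0.315 = 0.3721 m²; P = b + 2y√(1+z²) = 1.03 + 2×0.315×1.109 = 1.729 m.
Hydraulic radius R = A/P = 0.3721/1.729 = 0.2152 m.
From Manning's equation, S = [nQ / (1 A R^(2/3))]² = [0.026 × 0.086 / (1 × 0.3721 × 0.2152^(2/3))]² = 0.00028.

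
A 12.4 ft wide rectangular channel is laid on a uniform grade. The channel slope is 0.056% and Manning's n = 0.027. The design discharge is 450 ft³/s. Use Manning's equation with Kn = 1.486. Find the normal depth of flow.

y_n = 11.1 ft

Manning's equation rearranged: A R^(2/3) = nQ / (1.486·√S) = 0.027 × 450 / (1.486 × √0.00056) = 345.5.
Trying y = 13.8 ft: A R^(2/3) = 450.9 — high.
Trying y = 8.46 ft: A R^(2/3) = 245.4 — low.
Trying y = 11.1 ft: A R^(2/3) = 345.6 — close enough.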